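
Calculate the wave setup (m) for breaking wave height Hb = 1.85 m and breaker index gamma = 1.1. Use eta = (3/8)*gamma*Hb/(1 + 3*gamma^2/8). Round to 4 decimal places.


eta = (3/8) * gamma * Hb / (1 + 3*gamma^2/8)
Numerator = (3/8) * 1.1 * 1.85 = 0.763125
Denominator = 1 + 3*1.1^2/8 = 1 + 0.453750 = 1.453750
eta = 0.763125 / 1.453750
eta = 0.5249 m

0.5249


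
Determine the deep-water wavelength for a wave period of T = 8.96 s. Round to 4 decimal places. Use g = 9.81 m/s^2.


L0 = g * T^2 / (2 * pi)
L0 = 9.81 * 8.96^2 / (2 * pi)
L0 = 9.81 * 80.2816 / 6.28319
L0 = 787.5625 / 6.28319
L0 = 125.3445 m

125.3445


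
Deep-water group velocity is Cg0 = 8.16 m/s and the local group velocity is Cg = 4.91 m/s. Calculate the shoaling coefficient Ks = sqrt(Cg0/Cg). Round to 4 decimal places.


Ks = sqrt(Cg0 / Cg)
Ks = sqrt(8.16 / 4.91)
Ks = sqrt(1.6619)
Ks = 1.2892

1.2892


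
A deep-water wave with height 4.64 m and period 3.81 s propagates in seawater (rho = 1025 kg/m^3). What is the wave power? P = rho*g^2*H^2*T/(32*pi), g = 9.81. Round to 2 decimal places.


P = rho * g^2 * H^2 * T / (32 * pi)
P = 1025 * 9.81^2 * 4.64^2 * 3.81 / (32 * pi)
P = 1025 * 96.2361 * 21.5296 * 3.81 / 100.53096
P = 80486.49 W/m

80486.49


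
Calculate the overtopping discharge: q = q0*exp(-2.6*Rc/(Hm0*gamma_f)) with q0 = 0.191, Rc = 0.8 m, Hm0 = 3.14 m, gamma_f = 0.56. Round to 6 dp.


q = q0 * exp(-2.6 * Rc / (Hm0 * gamma_f))
Exponent = -2.6 * 0.8 / (3.14 * 0.56)
= -2.6 * 0.8 / 1.7584
= -1.182894
exp(-1.182894) = 0.306391
q = 0.191 * 0.306391
q = 0.058521 m^3/s/m

0.058521


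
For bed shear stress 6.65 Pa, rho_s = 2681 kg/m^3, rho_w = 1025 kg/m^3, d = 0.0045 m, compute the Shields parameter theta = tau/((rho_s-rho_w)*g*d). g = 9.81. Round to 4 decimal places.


theta = tau / ((rho_s - rho_w) * g * d)
rho_s - rho_w = 2681 - 1025 = 1656
Denominator = 1656 * 9.81 * 0.0045 = 73.104120
theta = 6.65 / 73.104120
theta = 0.0910

0.0910


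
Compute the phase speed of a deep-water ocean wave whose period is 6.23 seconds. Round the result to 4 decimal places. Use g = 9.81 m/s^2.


We use the deep-water celerity formula:
C = g * T / (2 * pi)
C = 9.81 * 6.23 / (2 * 3.14159...)
C = 61.116300 / 6.283185
C = 9.7270 m/s

9.7270


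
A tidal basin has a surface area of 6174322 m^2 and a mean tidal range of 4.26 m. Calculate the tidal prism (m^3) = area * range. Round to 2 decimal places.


Tidal prism = Area * Tidal range
P = 6174322 * 4.26
P = 26302611.72 m^3

26302611.72


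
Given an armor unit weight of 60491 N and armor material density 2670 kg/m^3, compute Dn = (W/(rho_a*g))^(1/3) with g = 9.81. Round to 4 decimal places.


V = W / (rho_a * g)
V = 60491 / (2670 * 9.81)
V = 60491 / 26192.70
V = 2.309460 m^3
Dn = V^(1/3) = 2.309460^(1/3)
Dn = 1.3218 m

1.3218


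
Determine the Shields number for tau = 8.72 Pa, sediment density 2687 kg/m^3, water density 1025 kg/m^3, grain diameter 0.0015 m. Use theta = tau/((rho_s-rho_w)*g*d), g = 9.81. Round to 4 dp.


theta = tau / ((rho_s - rho_w) * g * d)
rho_s - rho_w = 2687 - 1025 = 1662
Denominator = 1662 * 9.81 * 0.0015 = 24.456330
theta = 8.72 / 24.456330
theta = 0.3566

0.3566


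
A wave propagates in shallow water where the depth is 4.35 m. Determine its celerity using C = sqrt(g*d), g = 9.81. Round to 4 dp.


Using the shallow-water approximation:
C = sqrt(g * d) = sqrt(9.81 * 4.35)
C = sqrt(42.6735)
C = 6.5325 m/s

6.5325


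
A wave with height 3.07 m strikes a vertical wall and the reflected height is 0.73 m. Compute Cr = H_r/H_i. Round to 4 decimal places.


Cr = H_r / H_i
Cr = 0.73 / 3.07
Cr = 0.2378

0.2378


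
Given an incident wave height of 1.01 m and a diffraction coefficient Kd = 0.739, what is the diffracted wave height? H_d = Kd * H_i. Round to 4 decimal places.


H_d = Kd * H_i
H_d = 0.739 * 1.01
H_d = 0.7464 m

0.7464


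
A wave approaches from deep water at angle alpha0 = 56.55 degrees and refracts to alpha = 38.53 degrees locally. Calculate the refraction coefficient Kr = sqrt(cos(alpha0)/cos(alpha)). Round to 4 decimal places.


Kr = sqrt(cos(alpha0) / cos(alpha))
cos(56.55) = 0.551209
cos(38.53) = 0.782282
Kr = sqrt(0.551209 / 0.782282)
Kr = sqrt(0.704617)
Kr = 0.8394

0.8394


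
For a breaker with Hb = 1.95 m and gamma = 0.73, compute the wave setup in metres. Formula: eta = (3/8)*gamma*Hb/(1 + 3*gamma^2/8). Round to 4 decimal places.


eta = (3/8) * gamma * Hb / (1 + 3*gamma^2/8)
Numerator = (3/8) * 0.73 * 1.95 = 0.533813
Denominator = 1 + 3*0.73^2/8 = 1 + 0.199838 = 1.199838
eta = 0.533813 / 1.199838
eta = 0.4449 m

0.4449


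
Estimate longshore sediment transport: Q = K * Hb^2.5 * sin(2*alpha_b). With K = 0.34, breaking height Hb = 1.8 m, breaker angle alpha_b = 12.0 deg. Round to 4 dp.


Q = K * Hb^2.5 * sin(2 * alpha_b)
Hb^2.5 = 1.8^2.5 = 4.346916
sin(2 * 12.0) = sin(24.0) = 0.406737
Q = 0.34 * 4.346916 * 0.406737
Q = 0.6011 m^3/s

0.6011


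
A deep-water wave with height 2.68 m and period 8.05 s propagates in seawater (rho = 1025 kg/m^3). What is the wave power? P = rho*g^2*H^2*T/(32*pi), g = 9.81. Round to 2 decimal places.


P = rho * g^2 * H^2 * T / (32 * pi)
P = 1025 * 9.81^2 * 2.68^2 * 8.05 / (32 * pi)
P = 1025 * 96.2361 * 7.1824 * 8.05 / 100.53096
P = 56731.92 W/m

56731.92


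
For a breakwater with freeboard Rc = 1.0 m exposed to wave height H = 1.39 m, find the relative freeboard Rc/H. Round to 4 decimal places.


Relative freeboard = Rc / H
= 1.0 / 1.39
= 0.7194

0.7194


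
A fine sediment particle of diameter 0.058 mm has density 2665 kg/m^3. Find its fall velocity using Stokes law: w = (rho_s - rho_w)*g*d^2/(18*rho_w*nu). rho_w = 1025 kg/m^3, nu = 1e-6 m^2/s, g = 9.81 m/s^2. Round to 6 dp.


w = (rho_s - rho_w) * g * d^2 / (18 * rho_w * nu)
d = 0.058 mm = 0.000058 m
rho_s - rho_w = 2665 - 1025 = 1640
Numerator = 1640 * 9.81 * (0.000058)^2 = 0.000054121378
Denominator = 18 * 1025 * 1e-6 = 0.018450
w = 0.002933 m/s

0.002933


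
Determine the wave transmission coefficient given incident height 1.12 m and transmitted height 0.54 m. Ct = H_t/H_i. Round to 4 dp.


Ct = H_t / H_i
Ct = 0.54 / 1.12
Ct = 0.4821

0.4821


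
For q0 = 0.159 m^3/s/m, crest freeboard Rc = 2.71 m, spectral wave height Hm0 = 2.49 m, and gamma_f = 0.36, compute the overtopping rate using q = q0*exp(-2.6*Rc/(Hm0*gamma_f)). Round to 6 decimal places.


q = q0 * exp(-2.6 * Rc / (Hm0 * gamma_f))
Exponent = -2.6 * 2.71 / (2.49 * 0.36)
= -2.6 * 2.71 / 0.8964
= -7.860330
exp(-7.860330) = 0.000386
q = 0.159 * 0.000386
q = 0.000061 m^3/s/m

0.000061


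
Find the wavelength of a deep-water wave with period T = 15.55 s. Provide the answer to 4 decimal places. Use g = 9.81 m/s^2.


L0 = g * T^2 / (2 * pi)
L0 = 9.81 * 15.55^2 / (2 * pi)
L0 = 9.81 * 241.8025 / 6.28319
L0 = 2372.0825 / 6.28319
L0 = 377.5287 m

377.5287


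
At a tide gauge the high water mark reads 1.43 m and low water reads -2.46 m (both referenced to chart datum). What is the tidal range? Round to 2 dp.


Tidal range = High water - Low water
Tidal range = 1.43 - (-2.46)
Tidal range = 3.89 m

3.89


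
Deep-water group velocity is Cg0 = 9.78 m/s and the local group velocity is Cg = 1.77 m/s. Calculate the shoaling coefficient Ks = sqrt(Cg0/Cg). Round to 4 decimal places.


Ks = sqrt(Cg0 / Cg)
Ks = sqrt(9.78 / 1.77)
Ks = sqrt(5.5254)
Ks = 2.3506

2.3506


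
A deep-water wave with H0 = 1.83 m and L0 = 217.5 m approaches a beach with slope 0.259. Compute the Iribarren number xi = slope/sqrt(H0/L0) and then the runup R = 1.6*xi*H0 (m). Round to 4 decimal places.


xi = slope / sqrt(H0/L0)
H0/L0 = 1.83/217.5 = 0.008414
sqrt(0.008414) = 0.091727
xi = 0.259 / 0.091727 = 2.823604
R = 1.6 * xi * H0 = 1.6 * 2.823604 * 1.83
R = 8.2675 m

8.2675


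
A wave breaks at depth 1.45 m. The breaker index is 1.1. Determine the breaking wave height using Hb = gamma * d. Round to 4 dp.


Hb = gamma * d
Hb = 1.1 * 1.45
Hb = 1.5950 m

1.5950


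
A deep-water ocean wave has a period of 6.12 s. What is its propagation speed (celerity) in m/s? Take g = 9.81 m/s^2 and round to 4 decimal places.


We use the deep-water celerity formula:
C = g * T / (2 * pi)
C = 9.81 * 6.12 / (2 * 3.14159...)
C = 60.037200 / 6.283185
C = 9.5552 m/s

9.5552


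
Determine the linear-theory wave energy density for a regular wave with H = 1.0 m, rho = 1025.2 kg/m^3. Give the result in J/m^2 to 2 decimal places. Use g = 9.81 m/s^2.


E = (1/8) * rho * g * H^2
E = (1/8) * 1025.2 * 9.81 * 1.0^2
E = 0.125 * 1025.2 * 9.81 * 1.0000
E = 1257.15 J/m^2

1257.15


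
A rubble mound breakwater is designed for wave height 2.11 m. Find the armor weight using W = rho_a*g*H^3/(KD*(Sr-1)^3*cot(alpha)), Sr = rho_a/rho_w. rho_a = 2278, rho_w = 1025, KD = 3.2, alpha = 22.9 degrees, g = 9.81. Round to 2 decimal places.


Sr = rho_a / rho_w = 2278 / 1025 = 2.222439
(Sr - 1) = 1.222439
(Sr - 1)^3 = 1.826761
cot(22.9) = 1 / tan(22.9) = 1 / 0.422417 = 2.367332
Numerator = 2278 * 9.81 * 2.11^3 = 209927.8670
Denominator = 3.2 * 1.826761 * 2.367332 = 13.838553
W = 209927.8670 / 13.838553
W = 15169.78 N

15169.78


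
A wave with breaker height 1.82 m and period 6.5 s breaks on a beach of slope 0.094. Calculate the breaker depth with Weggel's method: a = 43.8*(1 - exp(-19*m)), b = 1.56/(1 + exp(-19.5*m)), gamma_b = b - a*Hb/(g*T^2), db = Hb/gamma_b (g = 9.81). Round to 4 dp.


a = 43.8 * (1 - exp(-19 * m))
exp(-19 * 0.094) = exp(-1.7860) = 0.167629
a = 43.8 * (1 - 0.167629) = 36.457835
b = 1.56 / (1 + exp(-19.5 * m))
exp(-19.5 * 0.094) = exp(-1.8330) = 0.159933
b = 1.56 / (1 + 0.159933) = 1.344905
Hb / (g * T^2) = 1.82 / (9.81 * 6.5^2) = 1.82 / 414.4725 = 0.00439112
gamma_b = b - a * Hb/(g*T^2) = 1.344905 - 36.457835 * 0.00439112 = 1.184814
db = Hb / gamma_b = 1.82 / 1.184814
db = 1.5361 m

1.5361


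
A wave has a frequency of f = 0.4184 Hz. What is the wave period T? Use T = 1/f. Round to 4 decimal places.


T = 1 / f
T = 1 / 0.4184
T = 2.3901 s

2.3901


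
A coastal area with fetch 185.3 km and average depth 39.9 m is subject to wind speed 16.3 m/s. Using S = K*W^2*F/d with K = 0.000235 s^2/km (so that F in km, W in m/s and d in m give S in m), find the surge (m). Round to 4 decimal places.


S = K * W^2 * F / d
W^2 = 16.3^2 = 265.69
S = 0.000235 * 265.69 * 185.3 / 39.9
Numerator = 0.000235 * 265.69 * 185.3 = 11.569604
S = 11.569604 / 39.9 = 0.2900 m

0.2900


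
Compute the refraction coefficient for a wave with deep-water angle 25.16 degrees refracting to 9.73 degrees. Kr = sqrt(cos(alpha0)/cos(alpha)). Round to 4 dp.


Kr = sqrt(cos(alpha0) / cos(alpha))
cos(25.16) = 0.905124
cos(9.73) = 0.985615
Kr = sqrt(0.905124 / 0.985615)
Kr = sqrt(0.918334)
Kr = 0.9583

0.9583


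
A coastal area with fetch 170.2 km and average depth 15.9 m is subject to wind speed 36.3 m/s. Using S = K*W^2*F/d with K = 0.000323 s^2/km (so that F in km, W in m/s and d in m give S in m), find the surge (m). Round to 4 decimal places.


S = K * W^2 * F / d
W^2 = 36.3^2 = 1317.69
S = 0.000323 * 1317.69 * 170.2 / 15.9
Numerator = 0.000323 * 1317.69 * 170.2 = 72.439481
S = 72.439481 / 15.9 = 4.5559 m

4.5559


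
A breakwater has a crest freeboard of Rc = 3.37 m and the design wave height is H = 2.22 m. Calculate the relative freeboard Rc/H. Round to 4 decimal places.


Relative freeboard = Rc / H
= 3.37 / 2.22
= 1.5180

1.5180


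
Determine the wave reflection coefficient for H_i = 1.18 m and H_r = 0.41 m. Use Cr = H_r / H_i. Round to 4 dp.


Cr = H_r / H_i
Cr = 0.41 / 1.18
Cr = 0.3475

0.3475


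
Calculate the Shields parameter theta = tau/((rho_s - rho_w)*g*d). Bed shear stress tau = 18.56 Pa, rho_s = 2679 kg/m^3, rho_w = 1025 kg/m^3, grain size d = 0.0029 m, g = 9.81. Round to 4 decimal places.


theta = tau / ((rho_s - rho_w) * g * d)
rho_s - rho_w = 2679 - 1025 = 1654
Denominator = 1654 * 9.81 * 0.0029 = 47.054646
theta = 18.56 / 47.054646
theta = 0.3944

0.3944


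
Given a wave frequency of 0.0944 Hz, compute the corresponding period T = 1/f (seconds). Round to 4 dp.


T = 1 / f
T = 1 / 0.0944
T = 10.5932 s

10.5932


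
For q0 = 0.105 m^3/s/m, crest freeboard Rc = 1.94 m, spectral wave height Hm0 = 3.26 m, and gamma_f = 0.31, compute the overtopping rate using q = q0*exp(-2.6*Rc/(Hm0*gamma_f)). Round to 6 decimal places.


q = q0 * exp(-2.6 * Rc / (Hm0 * gamma_f))
Exponent = -2.6 * 1.94 / (3.26 * 0.31)
= -2.6 * 1.94 / 1.0106
= -4.991094
exp(-4.991094) = 0.006798
q = 0.105 * 0.006798
q = 0.000714 m^3/s/m

0.000714


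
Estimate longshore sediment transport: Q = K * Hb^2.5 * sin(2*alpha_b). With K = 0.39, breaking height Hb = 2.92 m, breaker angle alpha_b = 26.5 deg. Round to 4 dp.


Q = K * Hb^2.5 * sin(2 * alpha_b)
Hb^2.5 = 2.92^2.5 = 14.569919
sin(2 * 26.5) = sin(53.0) = 0.798636
Q = 0.39 * 14.569919 * 0.798636
Q = 4.5381 m^3/s

4.5381


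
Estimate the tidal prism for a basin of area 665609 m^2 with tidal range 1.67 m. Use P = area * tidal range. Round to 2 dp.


Tidal prism = Area * Tidal range
P = 665609 * 1.67
P = 1111567.03 m^3

1111567.03


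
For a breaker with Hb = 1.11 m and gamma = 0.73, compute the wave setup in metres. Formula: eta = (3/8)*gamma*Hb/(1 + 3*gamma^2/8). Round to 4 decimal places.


eta = (3/8) * gamma * Hb / (1 + 3*gamma^2/8)
Numerator = (3/8) * 0.73 * 1.11 = 0.303863
Denominator = 1 + 3*0.73^2/8 = 1 + 0.199838 = 1.199838
eta = 0.303863 / 1.199838
eta = 0.2533 m

0.2533


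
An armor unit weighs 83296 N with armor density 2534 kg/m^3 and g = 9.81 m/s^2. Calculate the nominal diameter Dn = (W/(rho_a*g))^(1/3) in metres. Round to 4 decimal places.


V = W / (rho_a * g)
V = 83296 / (2534 * 9.81)
V = 83296 / 24858.54
V = 3.350800 m^3
Dn = V^(1/3) = 3.350800^(1/3)
Dn = 1.4964 m

1.4964


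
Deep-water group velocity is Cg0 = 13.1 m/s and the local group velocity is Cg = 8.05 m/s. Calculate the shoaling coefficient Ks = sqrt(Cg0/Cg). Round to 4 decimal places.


Ks = sqrt(Cg0 / Cg)
Ks = sqrt(13.1 / 8.05)
Ks = sqrt(1.6273)
Ks = 1.2757

1.2757


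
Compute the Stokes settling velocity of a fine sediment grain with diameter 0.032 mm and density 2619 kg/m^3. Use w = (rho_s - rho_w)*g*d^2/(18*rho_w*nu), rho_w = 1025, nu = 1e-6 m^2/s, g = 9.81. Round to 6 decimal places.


w = (rho_s - rho_w) * g * d^2 / (18 * rho_w * nu)
d = 0.032 mm = 0.000032 m
rho_s - rho_w = 2619 - 1025 = 1594
Numerator = 1594 * 9.81 * (0.000032)^2 = 0.000016012431
Denominator = 18 * 1025 * 1e-6 = 0.018450
w = 0.000868 m/s

0.000868


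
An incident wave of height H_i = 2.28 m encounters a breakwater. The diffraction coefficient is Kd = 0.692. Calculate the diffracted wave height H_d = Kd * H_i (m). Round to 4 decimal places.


H_d = Kd * H_i
H_d = 0.692 * 2.28
H_d = 1.5778 m

1.5778


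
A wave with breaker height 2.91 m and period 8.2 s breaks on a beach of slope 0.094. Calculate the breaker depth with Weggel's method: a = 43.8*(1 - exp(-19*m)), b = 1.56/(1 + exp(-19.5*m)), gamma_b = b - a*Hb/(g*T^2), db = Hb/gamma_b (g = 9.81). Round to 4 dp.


a = 43.8 * (1 - exp(-19 * m))
exp(-19 * 0.094) = exp(-1.7860) = 0.167629
a = 43.8 * (1 - 0.167629) = 36.457835
b = 1.56 / (1 + exp(-19.5 * m))
exp(-19.5 * 0.094) = exp(-1.8330) = 0.159933
b = 1.56 / (1 + 0.159933) = 1.344905
Hb / (g * T^2) = 2.91 / (9.81 * 8.2^2) = 2.91 / 659.6244 = 0.00441160
gamma_b = b - a * Hb/(g*T^2) = 1.344905 - 36.457835 * 0.00441160 = 1.184068
db = Hb / gamma_b = 2.91 / 1.184068
db = 2.4576 m

2.4576


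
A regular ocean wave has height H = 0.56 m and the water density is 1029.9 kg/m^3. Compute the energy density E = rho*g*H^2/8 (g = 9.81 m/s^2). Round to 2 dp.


E = (1/8) * rho * g * H^2
E = (1/8) * 1029.9 * 9.81 * 0.56^2
E = 0.125 * 1029.9 * 9.81 * 0.3136
E = 396.05 J/m^2

396.05


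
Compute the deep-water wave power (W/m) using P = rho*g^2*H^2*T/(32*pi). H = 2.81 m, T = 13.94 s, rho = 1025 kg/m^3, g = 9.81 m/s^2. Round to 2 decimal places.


P = rho * g^2 * H^2 * T / (32 * pi)
P = 1025 * 9.81^2 * 2.81^2 * 13.94 / (32 * pi)
P = 1025 * 96.2361 * 7.8961 * 13.94 / 100.53096
P = 108003.40 W/m

108003.40


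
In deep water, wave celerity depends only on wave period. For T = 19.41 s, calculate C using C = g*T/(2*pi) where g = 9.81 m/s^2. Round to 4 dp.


We use the deep-water celerity formula:
C = g * T / (2 * pi)
C = 9.81 * 19.41 / (2 * 3.14159...)
C = 190.412100 / 6.283185
C = 30.3050 m/s

30.3050


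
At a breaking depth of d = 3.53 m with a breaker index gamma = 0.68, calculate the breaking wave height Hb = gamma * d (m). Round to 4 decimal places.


Hb = gamma * d
Hb = 0.68 * 3.53
Hb = 2.4004 m

2.4004


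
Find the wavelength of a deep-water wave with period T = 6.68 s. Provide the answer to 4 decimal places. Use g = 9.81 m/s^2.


L0 = g * T^2 / (2 * pi)
L0 = 9.81 * 6.68^2 / (2 * pi)
L0 = 9.81 * 44.6224 / 6.28319
L0 = 437.7457 / 6.28319
L0 = 69.6694 m

69.6694


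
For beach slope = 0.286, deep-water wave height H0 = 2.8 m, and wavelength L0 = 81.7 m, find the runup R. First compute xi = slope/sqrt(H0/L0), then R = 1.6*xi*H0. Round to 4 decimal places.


xi = slope / sqrt(H0/L0)
H0/L0 = 2.8/81.7 = 0.034272
sqrt(0.034272) = 0.185126
xi = 0.286 / 0.185126 = 1.544892
R = 1.6 * xi * H0 = 1.6 * 1.544892 * 2.8
R = 6.9211 m

6.9211


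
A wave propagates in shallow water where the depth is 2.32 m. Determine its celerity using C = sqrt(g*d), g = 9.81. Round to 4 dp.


Using the shallow-water approximation:
C = sqrt(g * d) = sqrt(9.81 * 2.32)
C = sqrt(22.7592)
C = 4.7707 m/s

4.7707


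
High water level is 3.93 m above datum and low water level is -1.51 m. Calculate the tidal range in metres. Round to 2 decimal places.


Tidal range = High water - Low water
Tidal range = 3.93 - (-1.51)
Tidal range = 5.44 m

5.44


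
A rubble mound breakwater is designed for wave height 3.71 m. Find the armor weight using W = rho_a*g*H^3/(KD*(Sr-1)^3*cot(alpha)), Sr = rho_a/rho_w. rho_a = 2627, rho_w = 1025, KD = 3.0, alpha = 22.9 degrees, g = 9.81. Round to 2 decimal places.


Sr = rho_a / rho_w = 2627 / 1025 = 2.562927
(Sr - 1) = 1.562927
(Sr - 1)^3 = 3.817824
cot(22.9) = 1 / tan(22.9) = 1 / 0.422417 = 2.367332
Numerator = 2627 * 9.81 * 3.71^3 = 1315984.6059
Denominator = 3.0 * 3.817824 * 2.367332 = 27.114168
W = 1315984.6059 / 27.114168
W = 48534.94 N

48534.94


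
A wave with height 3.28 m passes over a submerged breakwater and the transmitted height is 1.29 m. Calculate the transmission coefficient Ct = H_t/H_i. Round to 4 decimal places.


Ct = H_t / H_i
Ct = 1.29 / 3.28
Ct = 0.3933

0.3933


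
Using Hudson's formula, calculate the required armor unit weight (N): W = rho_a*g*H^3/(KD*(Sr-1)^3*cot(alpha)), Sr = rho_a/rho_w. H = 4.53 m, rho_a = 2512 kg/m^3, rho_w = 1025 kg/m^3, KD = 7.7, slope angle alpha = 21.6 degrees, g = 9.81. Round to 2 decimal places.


Sr = rho_a / rho_w = 2512 / 1025 = 2.450732
(Sr - 1) = 1.450732
(Sr - 1)^3 = 3.053243
cot(21.6) = 1 / tan(21.6) = 1 / 0.395928 = 2.525712
Numerator = 2512 * 9.81 * 4.53^3 = 2290779.2916
Denominator = 7.7 * 3.053243 * 2.525712 = 59.379401
W = 2290779.2916 / 59.379401
W = 38578.69 N

38578.69


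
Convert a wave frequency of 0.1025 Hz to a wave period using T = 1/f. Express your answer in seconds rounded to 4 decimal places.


T = 1 / f
T = 1 / 0.1025
T = 9.7561 s

9.7561


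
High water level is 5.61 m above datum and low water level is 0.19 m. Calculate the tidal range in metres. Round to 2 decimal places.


Tidal range = High water - Low water
Tidal range = 5.61 - (0.19)
Tidal range = 5.42 m

5.42


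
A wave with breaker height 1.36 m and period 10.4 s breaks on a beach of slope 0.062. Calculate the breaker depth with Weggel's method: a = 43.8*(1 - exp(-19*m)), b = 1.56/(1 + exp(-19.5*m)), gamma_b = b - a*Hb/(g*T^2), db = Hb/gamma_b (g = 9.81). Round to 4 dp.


a = 43.8 * (1 - exp(-19 * m))
exp(-19 * 0.062) = exp(-1.1780) = 0.307894
a = 43.8 * (1 - 0.307894) = 30.314247
b = 1.56 / (1 + exp(-19.5 * m))
exp(-19.5 * 0.062) = exp(-1.2090) = 0.298496
b = 1.56 / (1 + 0.298496) = 1.201390
Hb / (g * T^2) = 1.36 / (9.81 * 10.4^2) = 1.36 / 1061.0496 = 0.00128175
gamma_b = b - a * Hb/(g*T^2) = 1.201390 - 30.314247 * 0.00128175 = 1.162535
db = Hb / gamma_b = 1.36 / 1.162535
db = 1.1699 m

1.1699


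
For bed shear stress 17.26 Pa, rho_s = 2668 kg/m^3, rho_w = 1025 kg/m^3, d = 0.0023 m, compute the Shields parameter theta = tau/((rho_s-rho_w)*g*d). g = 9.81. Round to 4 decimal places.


theta = tau / ((rho_s - rho_w) * g * d)
rho_s - rho_w = 2668 - 1025 = 1643
Denominator = 1643 * 9.81 * 0.0023 = 37.071009
theta = 17.26 / 37.071009
theta = 0.4656

0.4656


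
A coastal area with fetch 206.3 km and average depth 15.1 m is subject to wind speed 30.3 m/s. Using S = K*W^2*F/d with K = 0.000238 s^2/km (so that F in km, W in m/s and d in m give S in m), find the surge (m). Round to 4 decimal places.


S = K * W^2 * F / d
W^2 = 30.3^2 = 918.09
S = 0.000238 * 918.09 * 206.3 / 15.1
Numerator = 0.000238 * 918.09 * 206.3 = 45.077668
S = 45.077668 / 15.1 = 2.9853 m

2.9853


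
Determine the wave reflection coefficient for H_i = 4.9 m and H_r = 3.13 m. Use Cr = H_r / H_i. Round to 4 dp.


Cr = H_r / H_i
Cr = 3.13 / 4.9
Cr = 0.6388

0.6388


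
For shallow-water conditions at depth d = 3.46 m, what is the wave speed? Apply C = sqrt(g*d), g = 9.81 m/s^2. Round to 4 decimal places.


Using the shallow-water approximation:
C = sqrt(g * d) = sqrt(9.81 * 3.46)
C = sqrt(33.9426)
C = 5.8260 m/s

5.8260


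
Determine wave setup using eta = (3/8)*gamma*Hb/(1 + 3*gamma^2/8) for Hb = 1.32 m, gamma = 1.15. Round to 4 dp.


eta = (3/8) * gamma * Hb / (1 + 3*gamma^2/8)
Numerator = (3/8) * 1.15 * 1.32 = 0.569250
Denominator = 1 + 3*1.15^2/8 = 1 + 0.495938 = 1.495938
eta = 0.569250 / 1.495938
eta = 0.3805 m

0.3805


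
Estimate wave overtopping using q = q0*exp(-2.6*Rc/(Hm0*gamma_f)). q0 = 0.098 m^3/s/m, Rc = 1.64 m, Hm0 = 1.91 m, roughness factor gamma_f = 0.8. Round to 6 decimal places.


q = q0 * exp(-2.6 * Rc / (Hm0 * gamma_f))
Exponent = -2.6 * 1.64 / (1.91 * 0.8)
= -2.6 * 1.64 / 1.5280
= -2.790576
exp(-2.790576) = 0.061386
q = 0.098 * 0.061386
q = 0.006016 m^3/s/m

0.006016


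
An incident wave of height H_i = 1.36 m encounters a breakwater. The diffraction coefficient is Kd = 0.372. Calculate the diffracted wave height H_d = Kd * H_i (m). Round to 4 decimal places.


H_d = Kd * H_i
H_d = 0.372 * 1.36
H_d = 0.5059 m

0.5059


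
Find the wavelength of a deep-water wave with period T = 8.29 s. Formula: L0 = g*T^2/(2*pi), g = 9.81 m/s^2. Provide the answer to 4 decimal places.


L0 = g * T^2 / (2 * pi)
L0 = 9.81 * 8.29^2 / (2 * pi)
L0 = 9.81 * 68.7241 / 6.28319
L0 = 674.1834 / 6.28319
L0 = 107.2996 m

107.2996


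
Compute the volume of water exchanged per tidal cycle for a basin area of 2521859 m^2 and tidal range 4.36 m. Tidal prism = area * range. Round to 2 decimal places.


Tidal prism = Area * Tidal range
P = 2521859 * 4.36
P = 10995305.24 m^3

10995305.24


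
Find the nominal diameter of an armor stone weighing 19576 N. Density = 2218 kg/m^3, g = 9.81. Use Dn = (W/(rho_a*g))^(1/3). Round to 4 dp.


V = W / (rho_a * g)
V = 19576 / (2218 * 9.81)
V = 19576 / 21758.58
V = 0.899691 m^3
Dn = V^(1/3) = 0.899691^(1/3)
Dn = 0.9654 m

0.9654


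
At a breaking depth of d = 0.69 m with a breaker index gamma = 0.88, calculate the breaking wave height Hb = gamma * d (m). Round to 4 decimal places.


Hb = gamma * d
Hb = 0.88 * 0.69
Hb = 0.6072 m

0.6072


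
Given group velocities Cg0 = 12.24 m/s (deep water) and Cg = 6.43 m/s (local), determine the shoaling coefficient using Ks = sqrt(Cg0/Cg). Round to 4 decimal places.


Ks = sqrt(Cg0 / Cg)
Ks = sqrt(12.24 / 6.43)
Ks = sqrt(1.9036)
Ks = 1.3797

1.3797


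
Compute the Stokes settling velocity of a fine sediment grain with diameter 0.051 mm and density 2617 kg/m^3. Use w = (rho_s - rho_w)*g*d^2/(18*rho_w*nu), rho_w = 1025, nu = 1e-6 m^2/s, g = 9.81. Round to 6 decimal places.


w = (rho_s - rho_w) * g * d^2 / (18 * rho_w * nu)
d = 0.051 mm = 0.000051 m
rho_s - rho_w = 2617 - 1025 = 1592
Numerator = 1592 * 9.81 * (0.000051)^2 = 0.000040621170
Denominator = 18 * 1025 * 1e-6 = 0.018450
w = 0.002202 m/s

0.002202


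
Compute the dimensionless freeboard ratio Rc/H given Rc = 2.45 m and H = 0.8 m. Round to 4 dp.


Relative freeboard = Rc / H
= 2.45 / 0.8
= 3.0625

3.0625


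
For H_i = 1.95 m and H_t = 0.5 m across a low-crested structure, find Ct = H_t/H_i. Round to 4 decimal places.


Ct = H_t / H_i
Ct = 0.5 / 1.95
Ct = 0.2564

0.2564


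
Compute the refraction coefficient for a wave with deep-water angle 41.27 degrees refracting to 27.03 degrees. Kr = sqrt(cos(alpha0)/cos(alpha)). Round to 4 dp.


Kr = sqrt(cos(alpha0) / cos(alpha))
cos(41.27) = 0.751610
cos(27.03) = 0.890769
Kr = sqrt(0.751610 / 0.890769)
Kr = sqrt(0.843776)
Kr = 0.9186

0.9186


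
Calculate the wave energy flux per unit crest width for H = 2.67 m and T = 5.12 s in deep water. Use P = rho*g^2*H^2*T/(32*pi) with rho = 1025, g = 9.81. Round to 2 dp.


P = rho * g^2 * H^2 * T / (32 * pi)
P = 1025 * 9.81^2 * 2.67^2 * 5.12 / (32 * pi)
P = 1025 * 96.2361 * 7.1289 * 5.12 / 100.53096
P = 35814.14 W/m

35814.14


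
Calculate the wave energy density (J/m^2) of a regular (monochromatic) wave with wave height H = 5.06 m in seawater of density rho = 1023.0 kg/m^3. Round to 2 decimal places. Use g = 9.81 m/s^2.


E = (1/8) * rho * g * H^2
E = (1/8) * 1023.0 * 9.81 * 5.06^2
E = 0.125 * 1023.0 * 9.81 * 25.6036
E = 32118.53 J/m^2

32118.53


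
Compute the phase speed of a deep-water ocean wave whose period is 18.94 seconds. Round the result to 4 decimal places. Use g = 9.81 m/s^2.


We use the deep-water celerity formula:
C = g * T / (2 * pi)
C = 9.81 * 18.94 / (2 * 3.14159...)
C = 185.801400 / 6.283185
C = 29.5712 m/s

29.5712


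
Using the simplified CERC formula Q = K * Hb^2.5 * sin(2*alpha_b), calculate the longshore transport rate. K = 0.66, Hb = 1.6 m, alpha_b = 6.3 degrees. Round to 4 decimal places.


Q = K * Hb^2.5 * sin(2 * alpha_b)
Hb^2.5 = 1.6^2.5 = 3.238172
sin(2 * 6.3) = sin(12.6) = 0.218143
Q = 0.66 * 3.238172 * 0.218143
Q = 0.4662 m^3/s

0.4662


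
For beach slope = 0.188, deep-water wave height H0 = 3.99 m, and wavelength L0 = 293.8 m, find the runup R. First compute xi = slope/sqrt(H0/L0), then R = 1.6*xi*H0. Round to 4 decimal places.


xi = slope / sqrt(H0/L0)
H0/L0 = 3.99/293.8 = 0.013581
sqrt(0.013581) = 0.116536
xi = 0.188 / 0.116536 = 1.613234
R = 1.6 * xi * H0 = 1.6 * 1.613234 * 3.99
R = 10.2989 m

10.2989


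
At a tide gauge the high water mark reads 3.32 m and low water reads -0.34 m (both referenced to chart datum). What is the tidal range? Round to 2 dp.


Tidal range = High water - Low water
Tidal range = 3.32 - (-0.34)
Tidal range = 3.66 m

3.66


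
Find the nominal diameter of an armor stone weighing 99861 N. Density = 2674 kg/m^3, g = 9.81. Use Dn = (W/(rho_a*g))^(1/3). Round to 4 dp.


V = W / (rho_a * g)
V = 99861 / (2674 * 9.81)
V = 99861 / 26231.94
V = 3.806848 m^3
Dn = V^(1/3) = 3.806848^(1/3)
Dn = 1.5614 m

1.5614


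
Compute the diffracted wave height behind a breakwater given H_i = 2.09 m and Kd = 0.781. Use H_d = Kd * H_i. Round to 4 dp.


H_d = Kd * H_i
H_d = 0.781 * 2.09
H_d = 1.6323 m

1.6323


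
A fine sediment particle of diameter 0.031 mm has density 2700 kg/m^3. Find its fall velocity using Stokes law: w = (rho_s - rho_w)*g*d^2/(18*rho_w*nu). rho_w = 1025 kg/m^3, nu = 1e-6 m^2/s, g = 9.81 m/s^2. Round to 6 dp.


w = (rho_s - rho_w) * g * d^2 / (18 * rho_w * nu)
d = 0.031 mm = 0.000031 m
rho_s - rho_w = 2700 - 1025 = 1675
Numerator = 1675 * 9.81 * (0.000031)^2 = 0.000015790912
Denominator = 18 * 1025 * 1e-6 = 0.018450
w = 0.000856 m/s

0.000856


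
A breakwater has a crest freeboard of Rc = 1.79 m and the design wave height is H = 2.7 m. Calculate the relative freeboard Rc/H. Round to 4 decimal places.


Relative freeboard = Rc / H
= 1.79 / 2.7
= 0.6630

0.6630


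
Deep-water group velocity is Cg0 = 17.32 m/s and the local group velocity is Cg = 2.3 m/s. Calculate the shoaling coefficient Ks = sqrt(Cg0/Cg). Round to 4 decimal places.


Ks = sqrt(Cg0 / Cg)
Ks = sqrt(17.32 / 2.3)
Ks = sqrt(7.5304)
Ks = 2.7442

2.7442


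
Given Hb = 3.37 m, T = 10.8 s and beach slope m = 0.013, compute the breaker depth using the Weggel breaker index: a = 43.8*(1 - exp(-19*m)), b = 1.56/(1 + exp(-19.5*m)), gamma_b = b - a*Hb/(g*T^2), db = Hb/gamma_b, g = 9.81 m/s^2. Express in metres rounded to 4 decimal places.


a = 43.8 * (1 - exp(-19 * m))
exp(-19 * 0.013) = exp(-0.2470) = 0.781141
a = 43.8 * (1 - 0.781141) = 9.586038
b = 1.56 / (1 + exp(-19.5 * m))
exp(-19.5 * 0.013) = exp(-0.2535) = 0.776080
b = 1.56 / (1 + 0.776080) = 0.878339
Hb / (g * T^2) = 3.37 / (9.81 * 10.8^2) = 3.37 / 1144.2384 = 0.00294519
gamma_b = b - a * Hb/(g*T^2) = 0.878339 - 9.586038 * 0.00294519 = 0.850106
db = Hb / gamma_b = 3.37 / 0.850106
db = 3.9642 m

3.9642


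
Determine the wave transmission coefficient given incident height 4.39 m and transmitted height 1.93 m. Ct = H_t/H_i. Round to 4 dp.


Ct = H_t / H_i
Ct = 1.93 / 4.39
Ct = 0.4396

0.4396


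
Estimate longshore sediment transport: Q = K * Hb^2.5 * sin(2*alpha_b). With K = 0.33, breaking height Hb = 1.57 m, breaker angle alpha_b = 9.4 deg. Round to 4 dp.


Q = K * Hb^2.5 * sin(2 * alpha_b)
Hb^2.5 = 1.57^2.5 = 3.088511
sin(2 * 9.4) = sin(18.8) = 0.322266
Q = 0.33 * 3.088511 * 0.322266
Q = 0.3285 m^3/s

0.3285


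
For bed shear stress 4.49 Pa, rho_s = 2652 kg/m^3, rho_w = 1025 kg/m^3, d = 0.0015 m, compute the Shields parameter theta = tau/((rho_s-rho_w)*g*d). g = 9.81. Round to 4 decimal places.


theta = tau / ((rho_s - rho_w) * g * d)
rho_s - rho_w = 2652 - 1025 = 1627
Denominator = 1627 * 9.81 * 0.0015 = 23.941305
theta = 4.49 / 23.941305
theta = 0.1875

0.1875


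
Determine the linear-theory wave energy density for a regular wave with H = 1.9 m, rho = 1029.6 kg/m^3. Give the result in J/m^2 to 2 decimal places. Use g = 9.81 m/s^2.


E = (1/8) * rho * g * H^2
E = (1/8) * 1029.6 * 9.81 * 1.9^2
E = 0.125 * 1029.6 * 9.81 * 3.6100
E = 4557.79 J/m^2

4557.79


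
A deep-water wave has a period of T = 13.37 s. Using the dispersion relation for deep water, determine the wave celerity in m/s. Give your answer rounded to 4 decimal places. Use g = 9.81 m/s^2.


We use the deep-water celerity formula:
C = g * T / (2 * pi)
C = 9.81 * 13.37 / (2 * 3.14159...)
C = 131.159700 / 6.283185
C = 20.8747 m/s

20.8747


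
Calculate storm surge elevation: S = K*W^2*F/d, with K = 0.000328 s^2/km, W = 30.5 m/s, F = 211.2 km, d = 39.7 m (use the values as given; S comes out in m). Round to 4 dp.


S = K * W^2 * F / d
W^2 = 30.5^2 = 930.25
S = 0.000328 * 930.25 * 211.2 / 39.7
Numerator = 0.000328 * 930.25 * 211.2 = 64.441766
S = 64.441766 / 39.7 = 1.6232 m

1.6232


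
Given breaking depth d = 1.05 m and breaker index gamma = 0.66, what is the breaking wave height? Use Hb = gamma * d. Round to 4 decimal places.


Hb = gamma * d
Hb = 0.66 * 1.05
Hb = 0.6930 m

0.6930


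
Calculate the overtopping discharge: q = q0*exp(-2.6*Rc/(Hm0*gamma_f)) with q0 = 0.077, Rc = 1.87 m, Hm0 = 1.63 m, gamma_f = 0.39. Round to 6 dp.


q = q0 * exp(-2.6 * Rc / (Hm0 * gamma_f))
Exponent = -2.6 * 1.87 / (1.63 * 0.39)
= -2.6 * 1.87 / 0.6357
= -7.648262
exp(-7.648262) = 0.000477
q = 0.077 * 0.000477
q = 0.000037 m^3/s/m

0.000037


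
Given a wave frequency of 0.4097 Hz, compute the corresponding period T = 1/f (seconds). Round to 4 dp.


T = 1 / f
T = 1 / 0.4097
T = 2.4408 s

2.4408


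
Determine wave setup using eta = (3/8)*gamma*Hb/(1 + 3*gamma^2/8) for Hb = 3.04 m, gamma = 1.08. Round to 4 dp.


eta = (3/8) * gamma * Hb / (1 + 3*gamma^2/8)
Numerator = (3/8) * 1.08 * 3.04 = 1.231200
Denominator = 1 + 3*1.08^2/8 = 1 + 0.437400 = 1.437400
eta = 1.231200 / 1.437400
eta = 0.8565 m

0.8565


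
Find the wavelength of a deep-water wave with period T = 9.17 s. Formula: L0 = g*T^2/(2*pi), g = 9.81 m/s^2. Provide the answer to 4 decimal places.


L0 = g * T^2 / (2 * pi)
L0 = 9.81 * 9.17^2 / (2 * pi)
L0 = 9.81 * 84.0889 / 6.28319
L0 = 824.9121 / 6.28319
L0 = 131.2888 m

131.2888


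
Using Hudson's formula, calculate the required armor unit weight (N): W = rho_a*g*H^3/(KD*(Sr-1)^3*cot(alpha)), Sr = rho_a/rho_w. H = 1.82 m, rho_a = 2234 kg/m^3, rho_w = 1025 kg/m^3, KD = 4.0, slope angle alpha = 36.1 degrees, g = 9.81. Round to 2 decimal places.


Sr = rho_a / rho_w = 2234 / 1025 = 2.179512
(Sr - 1) = 1.179512
(Sr - 1)^3 = 1.640995
cot(36.1) = 1 / tan(36.1) = 1 / 0.729213 = 1.371342
Numerator = 2234 * 9.81 * 1.82^3 = 132119.3231
Denominator = 4.0 * 1.640995 * 1.371342 = 9.001464
W = 132119.3231 / 9.001464
W = 14677.54 N

14677.54


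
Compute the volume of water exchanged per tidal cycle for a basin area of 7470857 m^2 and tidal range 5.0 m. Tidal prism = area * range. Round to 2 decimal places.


Tidal prism = Area * Tidal range
P = 7470857 * 5.0
P = 37354285.00 m^3

37354285.00


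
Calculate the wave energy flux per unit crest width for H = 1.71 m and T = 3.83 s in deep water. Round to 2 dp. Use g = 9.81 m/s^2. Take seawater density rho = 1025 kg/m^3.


P = rho * g^2 * H^2 * T / (32 * pi)
P = 1025 * 9.81^2 * 1.71^2 * 3.83 / (32 * pi)
P = 1025 * 96.2361 * 2.9241 * 3.83 / 100.53096
P = 10988.87 W/m

10988.87


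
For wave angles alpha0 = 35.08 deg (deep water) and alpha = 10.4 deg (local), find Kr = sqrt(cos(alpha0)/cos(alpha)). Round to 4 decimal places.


Kr = sqrt(cos(alpha0) / cos(alpha))
cos(35.08) = 0.818350
cos(10.4) = 0.983571
Kr = sqrt(0.818350 / 0.983571)
Kr = sqrt(0.832019)
Kr = 0.9122

0.9122


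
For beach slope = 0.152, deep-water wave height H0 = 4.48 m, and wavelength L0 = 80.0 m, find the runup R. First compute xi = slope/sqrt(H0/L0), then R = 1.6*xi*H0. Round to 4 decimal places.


xi = slope / sqrt(H0/L0)
H0/L0 = 4.48/80.0 = 0.056000
sqrt(0.056000) = 0.236643
xi = 0.152 / 0.236643 = 0.642317
R = 1.6 * xi * H0 = 1.6 * 0.642317 * 4.48
R = 4.6041 m

4.6041


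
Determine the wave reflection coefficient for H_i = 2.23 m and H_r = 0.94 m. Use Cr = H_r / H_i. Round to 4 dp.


Cr = H_r / H_i
Cr = 0.94 / 2.23
Cr = 0.4215

0.4215


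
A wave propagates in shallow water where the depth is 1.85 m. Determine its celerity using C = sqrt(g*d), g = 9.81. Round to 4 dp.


Using the shallow-water approximation:
C = sqrt(g * d) = sqrt(9.81 * 1.85)
C = sqrt(18.1485)
C = 4.2601 m/s

4.2601


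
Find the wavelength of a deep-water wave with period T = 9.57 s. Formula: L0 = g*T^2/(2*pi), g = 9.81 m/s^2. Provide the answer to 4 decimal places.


L0 = g * T^2 / (2 * pi)
L0 = 9.81 * 9.57^2 / (2 * pi)
L0 = 9.81 * 91.5849 / 6.28319
L0 = 898.4479 / 6.28319
L0 = 142.9924 m

142.9924


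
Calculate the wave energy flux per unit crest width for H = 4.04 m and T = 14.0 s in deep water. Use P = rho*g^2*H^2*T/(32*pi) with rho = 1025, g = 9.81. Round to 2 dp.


P = rho * g^2 * H^2 * T / (32 * pi)
P = 1025 * 9.81^2 * 4.04^2 * 14.0 / (32 * pi)
P = 1025 * 96.2361 * 16.3216 * 14.0 / 100.53096
P = 224208.87 W/m

224208.87


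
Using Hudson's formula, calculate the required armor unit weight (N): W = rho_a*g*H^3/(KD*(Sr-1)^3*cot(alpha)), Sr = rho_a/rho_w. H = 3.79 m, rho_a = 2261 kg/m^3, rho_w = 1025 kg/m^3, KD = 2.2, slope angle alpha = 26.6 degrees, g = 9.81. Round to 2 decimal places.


Sr = rho_a / rho_w = 2261 / 1025 = 2.205854
(Sr - 1) = 1.205854
(Sr - 1)^3 = 1.753411
cot(26.6) = 1 / tan(26.6) = 1 / 0.500763 = 1.996954
Numerator = 2261 * 9.81 * 3.79^3 = 1207500.1674
Denominator = 2.2 * 1.753411 * 1.996954 = 7.703259
W = 1207500.1674 / 7.703259
W = 156751.85 N

156751.85


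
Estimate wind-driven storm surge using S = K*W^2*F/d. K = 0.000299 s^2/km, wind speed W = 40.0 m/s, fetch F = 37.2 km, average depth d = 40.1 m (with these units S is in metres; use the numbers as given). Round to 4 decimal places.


S = K * W^2 * F / d
W^2 = 40.0^2 = 1600.00
S = 0.000299 * 1600.00 * 37.2 / 40.1
Numerator = 0.000299 * 1600.00 * 37.2 = 17.796480
S = 17.796480 / 40.1 = 0.4438 m

0.4438


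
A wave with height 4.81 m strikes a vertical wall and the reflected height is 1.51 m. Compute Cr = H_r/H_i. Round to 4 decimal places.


Cr = H_r / H_i
Cr = 1.51 / 4.81
Cr = 0.3139

0.3139


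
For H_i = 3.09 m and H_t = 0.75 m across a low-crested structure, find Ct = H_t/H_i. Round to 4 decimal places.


Ct = H_t / H_i
Ct = 0.75 / 3.09
Ct = 0.2427

0.2427


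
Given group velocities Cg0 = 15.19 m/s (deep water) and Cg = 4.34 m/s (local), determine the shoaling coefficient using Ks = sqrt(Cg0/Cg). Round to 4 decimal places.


Ks = sqrt(Cg0 / Cg)
Ks = sqrt(15.19 / 4.34)
Ks = sqrt(3.5000)
Ks = 1.8708

1.8708


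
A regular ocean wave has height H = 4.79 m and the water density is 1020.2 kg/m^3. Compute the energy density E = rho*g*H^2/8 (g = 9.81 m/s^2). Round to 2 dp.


E = (1/8) * rho * g * H^2
E = (1/8) * 1020.2 * 9.81 * 4.79^2
E = 0.125 * 1020.2 * 9.81 * 22.9441
E = 28703.53 J/m^2

28703.53


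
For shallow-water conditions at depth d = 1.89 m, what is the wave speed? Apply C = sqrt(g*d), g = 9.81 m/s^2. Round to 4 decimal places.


Using the shallow-water approximation:
C = sqrt(g * d) = sqrt(9.81 * 1.89)
C = sqrt(18.5409)
C = 4.3059 m/s

4.3059


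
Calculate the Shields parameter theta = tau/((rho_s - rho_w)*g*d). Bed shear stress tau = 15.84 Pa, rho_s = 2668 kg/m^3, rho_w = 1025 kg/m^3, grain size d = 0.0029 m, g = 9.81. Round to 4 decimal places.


theta = tau / ((rho_s - rho_w) * g * d)
rho_s - rho_w = 2668 - 1025 = 1643
Denominator = 1643 * 9.81 * 0.0029 = 46.741707
theta = 15.84 / 46.741707
theta = 0.3389

0.3389


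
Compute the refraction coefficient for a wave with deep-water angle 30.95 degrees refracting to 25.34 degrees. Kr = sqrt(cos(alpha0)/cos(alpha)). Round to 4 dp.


Kr = sqrt(cos(alpha0) / cos(alpha))
cos(30.95) = 0.857616
cos(25.34) = 0.903784
Kr = sqrt(0.857616 / 0.903784)
Kr = sqrt(0.948917)
Kr = 0.9741

0.9741


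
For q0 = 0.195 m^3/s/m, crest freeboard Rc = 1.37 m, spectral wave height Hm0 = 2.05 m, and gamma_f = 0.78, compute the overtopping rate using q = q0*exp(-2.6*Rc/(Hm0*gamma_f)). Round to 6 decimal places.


q = q0 * exp(-2.6 * Rc / (Hm0 * gamma_f))
Exponent = -2.6 * 1.37 / (2.05 * 0.78)
= -2.6 * 1.37 / 1.5990
= -2.227642
exp(-2.227642) = 0.107782
q = 0.195 * 0.107782
q = 0.021018 m^3/s/m

0.021018


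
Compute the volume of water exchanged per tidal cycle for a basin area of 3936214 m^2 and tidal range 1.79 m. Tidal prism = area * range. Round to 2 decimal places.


Tidal prism = Area * Tidal range
P = 3936214 * 1.79
P = 7045823.06 m^3

7045823.06


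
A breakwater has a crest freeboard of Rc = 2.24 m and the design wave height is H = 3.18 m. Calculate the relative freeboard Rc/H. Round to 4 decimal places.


Relative freeboard = Rc / H
= 2.24 / 3.18
= 0.7044

0.7044


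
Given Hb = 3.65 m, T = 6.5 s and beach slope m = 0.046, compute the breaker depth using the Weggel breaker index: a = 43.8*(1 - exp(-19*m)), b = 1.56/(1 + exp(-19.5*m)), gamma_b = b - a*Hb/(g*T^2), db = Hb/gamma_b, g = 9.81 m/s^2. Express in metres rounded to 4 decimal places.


a = 43.8 * (1 - exp(-19 * m))
exp(-19 * 0.046) = exp(-0.8740) = 0.417279
a = 43.8 * (1 - 0.417279) = 25.523176
b = 1.56 / (1 + exp(-19.5 * m))
exp(-19.5 * 0.046) = exp(-0.8970) = 0.407791
b = 1.56 / (1 + 0.407791) = 1.108119
Hb / (g * T^2) = 3.65 / (9.81 * 6.5^2) = 3.65 / 414.4725 = 0.00880637
gamma_b = b - a * Hb/(g*T^2) = 1.108119 - 25.523176 * 0.00880637 = 0.883352
db = Hb / gamma_b = 3.65 / 0.883352
db = 4.1320 m

4.1320


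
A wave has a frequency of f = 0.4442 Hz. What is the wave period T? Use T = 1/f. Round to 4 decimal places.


T = 1 / f
T = 1 / 0.4442
T = 2.2512 s

2.2512


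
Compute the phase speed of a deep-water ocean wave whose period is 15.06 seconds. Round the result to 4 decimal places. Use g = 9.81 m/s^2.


We use the deep-water celerity formula:
C = g * T / (2 * pi)
C = 9.81 * 15.06 / (2 * 3.14159...)
C = 147.738600 / 6.283185
C = 23.5133 m/s

23.5133
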